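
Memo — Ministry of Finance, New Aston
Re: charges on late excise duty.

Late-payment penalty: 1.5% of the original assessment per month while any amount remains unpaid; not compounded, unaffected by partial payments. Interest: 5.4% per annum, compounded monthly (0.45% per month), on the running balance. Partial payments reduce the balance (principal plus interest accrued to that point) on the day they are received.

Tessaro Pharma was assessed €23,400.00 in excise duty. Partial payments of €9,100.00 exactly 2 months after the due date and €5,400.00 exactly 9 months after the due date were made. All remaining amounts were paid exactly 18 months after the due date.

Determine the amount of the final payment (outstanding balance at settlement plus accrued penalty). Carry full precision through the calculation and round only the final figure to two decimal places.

Balance at month 2: €23,400.0000 × (1 + 0.0045)^2 = €23,611.0739…
After €9,100.00 payment: €23,611.0739… − €9,100.00 = €14,511.0739…
Balance at month 9: €14,511.0739… × (1 + 0.0045)^7 = €14,974.3900…
After €5,400.00 payment: €14,974.3900… − €5,400.00 = €9,574.3900…
Balance at month 18: €9,574.3900… × (1 + 0.0045)^9 = €9,969.2063…
Penalty: 18 × 1.5% × €23,400.00 = €6,318.00
Final settlement = outstanding balance + penalty = €9,969.2063… + €6,318.00 = €16,287.21

€16,287.21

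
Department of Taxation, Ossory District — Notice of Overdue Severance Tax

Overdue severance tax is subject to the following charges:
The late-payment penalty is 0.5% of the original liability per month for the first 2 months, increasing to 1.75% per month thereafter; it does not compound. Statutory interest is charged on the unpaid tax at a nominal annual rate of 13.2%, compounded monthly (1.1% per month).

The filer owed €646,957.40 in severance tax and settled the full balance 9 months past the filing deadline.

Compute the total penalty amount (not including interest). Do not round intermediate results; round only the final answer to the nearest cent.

€85,721.86

Penalty, months 1–2: 2 × 0.5% × €646,957.40 = €6,469.57…
Penalty, months 3–9: 7 × 1.75% × €646,957.40 = €79,252.28…
Total penalty = €6,469.57… + €79,252.28… = €85,721.86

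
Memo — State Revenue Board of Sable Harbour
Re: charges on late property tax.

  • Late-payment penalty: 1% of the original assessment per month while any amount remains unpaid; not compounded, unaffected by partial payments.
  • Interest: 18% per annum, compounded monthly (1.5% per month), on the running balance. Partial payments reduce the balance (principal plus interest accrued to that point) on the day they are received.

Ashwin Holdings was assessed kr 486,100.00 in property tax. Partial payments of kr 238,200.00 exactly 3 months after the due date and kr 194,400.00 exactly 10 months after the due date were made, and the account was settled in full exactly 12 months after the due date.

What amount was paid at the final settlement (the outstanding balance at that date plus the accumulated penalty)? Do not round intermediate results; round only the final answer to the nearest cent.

Balance at month 3: kr 486,100.0000 × (1 + 0.015)^3 = kr 508,304.2581…
After kr 238,200.00 payment: kr 508,304.2581… − kr 238,200.00 = kr 270,104.2581…
Balance at month 10: kr 270,104.2581… × (1 + 0.015)^7 = kr 299,773.8368…
After kr 194,400.00 payment: kr 299,773.8368… − kr 194,400.00 = kr 105,373.8368…
Balance at month 12: kr 105,373.8368… × (1 + 0.015)^2 = kr 108,558.7610…
Penalty: 12 × 1% × kr 486,100.00 = kr 58,332.00
Final settlement = outstanding balance + penalty = kr 108,558.7610… + kr 58,332.00 = kr 166,890.76

kr 166,890.76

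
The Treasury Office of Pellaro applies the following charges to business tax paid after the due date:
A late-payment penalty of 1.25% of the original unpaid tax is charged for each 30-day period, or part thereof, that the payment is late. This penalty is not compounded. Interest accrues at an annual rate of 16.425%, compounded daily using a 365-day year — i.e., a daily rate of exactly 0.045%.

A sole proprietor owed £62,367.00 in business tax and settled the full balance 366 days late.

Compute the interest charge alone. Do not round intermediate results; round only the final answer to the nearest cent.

Interest: £62,367.00 × ((1 + 0.00045)^366 − 1) = £62,367.00 × 0.17899568… = £11,163.4233…

£11,163.42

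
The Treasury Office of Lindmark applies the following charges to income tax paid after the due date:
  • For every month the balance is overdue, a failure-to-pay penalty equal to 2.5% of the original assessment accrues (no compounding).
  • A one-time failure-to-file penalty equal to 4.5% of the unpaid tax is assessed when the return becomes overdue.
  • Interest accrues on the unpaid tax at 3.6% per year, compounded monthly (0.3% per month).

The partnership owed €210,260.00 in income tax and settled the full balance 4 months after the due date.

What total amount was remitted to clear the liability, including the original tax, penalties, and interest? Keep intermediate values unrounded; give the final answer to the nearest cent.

Failure-to-file penalty: 4.5% × €210,260.00 = €9,461.70
Failure-to-pay penalty: 4 × 2.5% × €210,260.00 = €21,026.00
Interest: €210,260.00 × ((1 + 0.003)^4 − 1) = €210,260.00 × 0.0120541… = €2,534.4968…
Total = €210,260.00 + €30,487.7000 + €2,534.4968… = €243,282.20

€243,282.20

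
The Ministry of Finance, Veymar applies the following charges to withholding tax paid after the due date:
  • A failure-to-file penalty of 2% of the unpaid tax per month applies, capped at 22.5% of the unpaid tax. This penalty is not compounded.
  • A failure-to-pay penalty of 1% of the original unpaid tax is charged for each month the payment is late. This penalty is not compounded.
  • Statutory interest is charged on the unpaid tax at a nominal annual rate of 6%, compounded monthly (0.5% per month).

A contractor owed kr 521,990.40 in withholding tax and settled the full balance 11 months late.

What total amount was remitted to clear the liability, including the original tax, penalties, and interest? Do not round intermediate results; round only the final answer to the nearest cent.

kr 723,685.32

Failure-to-file: 11 × 2% × kr 521,990.40 = kr 114,837.89… (under the 22.5% cap)
Failure-to-pay penalty: 11 × 1% × kr 521,990.40 = kr 57,418.94…
Interest: kr 521,990.40 × ((1 + 0.005)^11 − 1) = kr 521,990.40 × 0.0563958… = kr 29,438.0833…
Total = kr 521,990.40 + kr 172,256.8320 + kr 29,438.0833… = kr 723,685.32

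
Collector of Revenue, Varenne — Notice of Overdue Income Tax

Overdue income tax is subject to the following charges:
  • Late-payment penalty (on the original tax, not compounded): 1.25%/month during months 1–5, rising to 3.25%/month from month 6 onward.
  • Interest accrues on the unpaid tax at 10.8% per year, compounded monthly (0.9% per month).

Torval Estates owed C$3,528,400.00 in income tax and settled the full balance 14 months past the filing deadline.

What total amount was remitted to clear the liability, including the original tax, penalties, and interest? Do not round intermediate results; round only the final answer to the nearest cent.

Penalty, months 1–5: 5 × 1.25% × C$3,528,400.00 = C$220,525.00
Penalty, months 6–14: 9 × 3.25% × C$3,528,400.00 = C$1,032,057.00
Interest: C$3,528,400.00 × ((1 + 0.009)^14 − 1) = C$3,528,400.00 × 0.1336430… = C$471,546.1143…
Total = C$3,528,400.00 + C$1,252,582.0000 + C$471,546.1143… = C$5,252,528.11

C$5,252,528.11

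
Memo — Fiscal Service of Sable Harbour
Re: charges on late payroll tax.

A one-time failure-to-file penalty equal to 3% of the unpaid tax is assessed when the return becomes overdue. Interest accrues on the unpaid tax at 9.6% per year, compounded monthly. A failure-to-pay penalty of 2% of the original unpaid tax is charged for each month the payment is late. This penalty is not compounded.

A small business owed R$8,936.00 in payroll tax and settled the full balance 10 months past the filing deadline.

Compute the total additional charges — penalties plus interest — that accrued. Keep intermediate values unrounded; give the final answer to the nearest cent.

R$2,796.45

Failure-to-file penalty: 3% × R$8,936.00 = R$268.08
Failure-to-pay penalty: 10 × 2% × R$8,936.00 = R$1,787.20
Interest (9.6%/yr ÷ 12 = 0.8%/month): R$8,936.00 × ((1 + 0.008)^10 − 1) = R$741.1725…
Penalties + interest = R$2,055.2800 + R$741.1725… = R$2,796.45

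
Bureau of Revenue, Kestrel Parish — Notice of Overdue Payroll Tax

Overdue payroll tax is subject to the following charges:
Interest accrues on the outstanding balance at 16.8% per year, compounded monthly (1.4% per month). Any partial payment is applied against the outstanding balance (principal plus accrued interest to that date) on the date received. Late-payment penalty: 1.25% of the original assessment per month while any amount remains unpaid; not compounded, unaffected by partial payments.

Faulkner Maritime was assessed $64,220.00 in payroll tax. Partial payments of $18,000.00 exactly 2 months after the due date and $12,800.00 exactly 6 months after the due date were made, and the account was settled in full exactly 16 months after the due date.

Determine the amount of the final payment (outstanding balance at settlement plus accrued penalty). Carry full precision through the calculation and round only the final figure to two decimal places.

Balance at month 2: $64,220.0000 × (1 + 0.014)^2 = $66,030.7471…
After $18,000.00 payment: $66,030.7471… − $18,000.00 = $48,030.7471…
Balance at month 6: $48,030.7471… × (1 + 0.014)^4 = $50,777.4821…
After $12,800.00 payment: $50,777.4821… − $12,800.00 = $37,977.4821…
Balance at month 16: $37,977.4821… × (1 + 0.014)^10 = $43,642.1079…
Penalty: 16 × 1.25% × $64,220.00 = $12,844.00
Final settlement = outstanding balance + penalty = $43,642.1079… + $12,844.00 = $56,486.11

$56,486.11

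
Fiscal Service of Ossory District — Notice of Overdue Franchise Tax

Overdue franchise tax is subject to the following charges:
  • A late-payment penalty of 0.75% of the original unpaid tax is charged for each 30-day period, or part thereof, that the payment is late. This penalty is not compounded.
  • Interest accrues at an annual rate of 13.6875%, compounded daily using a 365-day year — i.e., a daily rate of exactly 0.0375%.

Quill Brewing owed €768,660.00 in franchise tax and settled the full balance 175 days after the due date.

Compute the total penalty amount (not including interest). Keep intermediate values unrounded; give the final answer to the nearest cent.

€34,589.70

Penalty periods: ⌈175/30⌉ = 6; penalty = 6 × 0.75% × €768,660.00 = €34,589.70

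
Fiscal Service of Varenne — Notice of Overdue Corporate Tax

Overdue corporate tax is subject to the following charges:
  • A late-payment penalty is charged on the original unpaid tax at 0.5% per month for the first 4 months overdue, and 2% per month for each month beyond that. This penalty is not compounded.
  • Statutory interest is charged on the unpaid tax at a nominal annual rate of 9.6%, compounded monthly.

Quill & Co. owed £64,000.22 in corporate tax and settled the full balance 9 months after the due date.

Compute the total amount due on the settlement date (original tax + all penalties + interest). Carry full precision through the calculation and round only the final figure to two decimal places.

Penalty, months 1–4: 4 × 0.5% × £64,000.22 = £1,280.00…
Penalty, months 5–9: 5 × 2% × £64,000.22 = £6,400.02…
Interest (9.6%/yr ÷ 12 = 0.8%/month): £64,000.22 × ((1 + 0.008)^9 − 1) = £4,758.2582…
Total = £64,000.22 + £7,680.0264 + £4,758.2582… = £76,438.50

£76,438.50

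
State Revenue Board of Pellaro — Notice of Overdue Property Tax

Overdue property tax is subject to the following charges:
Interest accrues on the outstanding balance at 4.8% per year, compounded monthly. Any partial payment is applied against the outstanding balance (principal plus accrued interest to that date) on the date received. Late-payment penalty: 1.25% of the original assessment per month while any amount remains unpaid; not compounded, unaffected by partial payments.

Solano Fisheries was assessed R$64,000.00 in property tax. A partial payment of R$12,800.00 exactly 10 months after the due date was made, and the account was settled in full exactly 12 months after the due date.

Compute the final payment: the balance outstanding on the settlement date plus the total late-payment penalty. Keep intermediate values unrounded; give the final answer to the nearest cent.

R$63,837.89

Monthly rate = 4.8% ÷ 12 = 0.4%
Balance at month 10: R$64,000.0000 × (1 + 0.004)^10 = R$66,606.5750…
After R$12,800.00 payment: R$66,606.5750… − R$12,800.00 = R$53,806.5750…
Balance at month 12: R$53,806.5750… × (1 + 0.004)^2 = R$54,237.8885…
Penalty: 12 × 1.25% × R$64,000.00 = R$9,600.00
Final settlement = outstanding balance + penalty = R$54,237.8885… + R$9,600.00 = R$63,837.89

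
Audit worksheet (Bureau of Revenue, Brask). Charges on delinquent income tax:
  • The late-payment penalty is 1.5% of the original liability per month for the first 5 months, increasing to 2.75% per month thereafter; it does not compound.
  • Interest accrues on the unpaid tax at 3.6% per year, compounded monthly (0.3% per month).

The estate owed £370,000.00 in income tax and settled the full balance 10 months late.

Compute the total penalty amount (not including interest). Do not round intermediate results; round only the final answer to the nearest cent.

Penalty, months 1–5: 5 × 1.5% × £370,000.00 = £27,750.00
Penalty, months 6–10: 5 × 2.75% × £370,000.00 = £50,875.00
Total penalty = £27,750.00 + £50,875.00 = £78,625.00

£78,625.00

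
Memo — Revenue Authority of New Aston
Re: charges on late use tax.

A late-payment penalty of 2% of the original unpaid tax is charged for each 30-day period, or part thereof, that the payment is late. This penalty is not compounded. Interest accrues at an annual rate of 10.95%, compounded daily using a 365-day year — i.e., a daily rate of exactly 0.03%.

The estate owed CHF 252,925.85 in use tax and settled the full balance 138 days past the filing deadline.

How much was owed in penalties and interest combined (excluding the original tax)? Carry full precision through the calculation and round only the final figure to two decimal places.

Penalty periods: ⌈138/30⌉ = 5; penalty = 5 × 2% × CHF 252,925.85 = CHF 25,292.59…
Interest: CHF 252,925.85 × ((1 + 0.0003)^138 − 1) = CHF 252,925.85 × 0.04226246… = CHF 10,689.2683…
Penalties + interest = CHF 25,292.5850 + CHF 10,689.2683… = CHF 35,981.85

CHF 35,981.85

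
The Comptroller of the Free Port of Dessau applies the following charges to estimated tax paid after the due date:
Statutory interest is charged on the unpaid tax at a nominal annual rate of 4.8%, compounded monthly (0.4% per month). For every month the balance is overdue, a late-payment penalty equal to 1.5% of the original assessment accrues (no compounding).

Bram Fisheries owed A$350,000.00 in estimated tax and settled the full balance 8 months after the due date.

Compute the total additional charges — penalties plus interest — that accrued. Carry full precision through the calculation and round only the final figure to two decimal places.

Late-payment penalty = 1.5% × A$350,000.00 × 8 mo = A$42,000.00
Interest: A$350,000.00 × ((1 + 0.004)^8 − 1) = A$350,000.00 × 0.0324516… = A$11,358.0607…
Penalties + interest = A$42,000.0000 + A$11,358.0607… = A$53,358.06

A$53,358.06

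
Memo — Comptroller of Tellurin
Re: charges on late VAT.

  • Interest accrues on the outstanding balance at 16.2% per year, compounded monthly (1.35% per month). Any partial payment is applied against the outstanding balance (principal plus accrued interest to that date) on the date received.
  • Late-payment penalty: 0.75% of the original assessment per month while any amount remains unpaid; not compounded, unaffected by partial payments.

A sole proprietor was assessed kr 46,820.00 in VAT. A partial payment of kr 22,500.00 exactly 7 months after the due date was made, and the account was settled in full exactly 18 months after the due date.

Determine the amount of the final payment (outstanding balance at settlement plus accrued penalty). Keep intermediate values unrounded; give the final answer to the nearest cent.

kr 39,846.27

Balance at month 7: kr 46,820.0000 × (1 + 0.0135)^7 = kr 51,427.7685…
After kr 22,500.00 payment: kr 51,427.7685… − kr 22,500.00 = kr 28,927.7685…
Balance at month 18: kr 28,927.7685… × (1 + 0.0135)^11 = kr 33,525.5736…
Penalty: 18 × 0.75% × kr 46,820.00 = kr 6,320.70
Final settlement = outstanding balance + penalty = kr 33,525.5736… + kr 6,320.70 = kr 39,846.27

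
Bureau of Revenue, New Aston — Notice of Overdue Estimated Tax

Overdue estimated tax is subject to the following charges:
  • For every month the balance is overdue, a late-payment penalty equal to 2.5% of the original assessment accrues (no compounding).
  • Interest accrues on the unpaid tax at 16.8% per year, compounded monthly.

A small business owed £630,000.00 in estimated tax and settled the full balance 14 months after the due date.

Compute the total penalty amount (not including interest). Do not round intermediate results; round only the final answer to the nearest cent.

Late-payment penalty = 2.5% × £630,000.00 × 14 mo = £220,500.00

£220,500.00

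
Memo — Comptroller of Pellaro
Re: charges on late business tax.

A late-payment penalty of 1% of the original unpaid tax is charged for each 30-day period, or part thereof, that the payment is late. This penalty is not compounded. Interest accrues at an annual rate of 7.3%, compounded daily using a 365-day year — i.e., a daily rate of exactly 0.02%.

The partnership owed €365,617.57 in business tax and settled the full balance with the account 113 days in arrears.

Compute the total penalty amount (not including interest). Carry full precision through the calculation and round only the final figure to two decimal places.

Penalty periods: ⌈113/30⌉ = 4; penalty = 4 × 1% × €365,617.57 = €14,624.70…

€14,624.70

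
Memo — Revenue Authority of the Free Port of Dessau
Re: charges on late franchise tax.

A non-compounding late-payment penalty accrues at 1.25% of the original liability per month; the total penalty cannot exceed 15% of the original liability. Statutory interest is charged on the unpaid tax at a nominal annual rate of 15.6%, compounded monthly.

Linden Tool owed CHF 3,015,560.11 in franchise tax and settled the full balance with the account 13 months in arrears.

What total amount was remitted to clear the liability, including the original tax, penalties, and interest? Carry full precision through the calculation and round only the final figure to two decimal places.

Penalty (uncapped): 13 × 1.25% × CHF 3,015,560.11 = CHF 490,028.52…; cap = 15% × CHF 3,015,560.11 = CHF 452,334.02… → penalty = CHF 452,334.02…
Interest (15.6%/yr ÷ 12 = 1.3%/month): CHF 3,015,560.11 × ((1 + 0.013)^13 − 1) = CHF 551,338.6224…
Total = CHF 3,015,560.11 + CHF 452,334.0165 + CHF 551,338.6224… = CHF 4,019,232.75

CHF 4,019,232.75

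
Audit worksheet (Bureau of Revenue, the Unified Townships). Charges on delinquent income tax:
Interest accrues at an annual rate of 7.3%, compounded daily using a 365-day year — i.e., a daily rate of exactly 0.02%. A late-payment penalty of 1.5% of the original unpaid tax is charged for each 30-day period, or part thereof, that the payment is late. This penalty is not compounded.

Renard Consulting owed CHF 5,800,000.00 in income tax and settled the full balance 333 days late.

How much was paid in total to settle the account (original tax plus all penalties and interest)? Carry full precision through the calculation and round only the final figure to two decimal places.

CHF 7,243,392.22

Penalty periods: ⌈333/30⌉ = 12; penalty = 12 × 1.5% × CHF 5,800,000.00 = CHF 1,044,000.00
Interest: CHF 5,800,000.00 × ((1 + 0.0002)^333 − 1) = CHF 5,800,000.00 × 0.06886073… = CHF 399,392.2214…
Total = CHF 5,800,000.00 + CHF 1,044,000.0000 + CHF 399,392.2214… = CHF 7,243,392.22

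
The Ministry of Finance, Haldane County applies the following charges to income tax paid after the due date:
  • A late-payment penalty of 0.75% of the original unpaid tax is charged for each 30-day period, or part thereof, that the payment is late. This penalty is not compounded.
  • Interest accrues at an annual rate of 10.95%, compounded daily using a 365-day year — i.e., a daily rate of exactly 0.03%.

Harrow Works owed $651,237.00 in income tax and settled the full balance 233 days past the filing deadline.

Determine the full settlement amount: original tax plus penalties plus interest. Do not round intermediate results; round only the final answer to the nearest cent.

$737,454.07

Penalty periods: ⌈233/30⌉ = 8; penalty = 8 × 0.75% × $651,237.00 = $39,074.22
Interest: $651,237.00 × ((1 + 0.0003)^233 − 1) = $651,237.00 × 0.07238969… = $47,142.8471…
Total = $651,237.00 + $39,074.2200 + $47,142.8471… = $737,454.07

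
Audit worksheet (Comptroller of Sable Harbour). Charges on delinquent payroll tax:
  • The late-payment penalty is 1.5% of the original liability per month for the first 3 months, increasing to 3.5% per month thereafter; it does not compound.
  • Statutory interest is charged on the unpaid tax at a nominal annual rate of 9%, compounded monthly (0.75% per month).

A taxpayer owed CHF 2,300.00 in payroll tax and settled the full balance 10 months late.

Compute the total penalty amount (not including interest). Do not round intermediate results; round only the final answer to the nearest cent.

CHF 667.00

Penalty, months 1–3: 3 × 1.5% × CHF 2,300.00 = CHF 103.50
Penalty, months 4–10: 7 × 3.5% × CHF 2,300.00 = CHF 563.50
Total penalty = CHF 103.50 + CHF 563.50 = CHF 667.00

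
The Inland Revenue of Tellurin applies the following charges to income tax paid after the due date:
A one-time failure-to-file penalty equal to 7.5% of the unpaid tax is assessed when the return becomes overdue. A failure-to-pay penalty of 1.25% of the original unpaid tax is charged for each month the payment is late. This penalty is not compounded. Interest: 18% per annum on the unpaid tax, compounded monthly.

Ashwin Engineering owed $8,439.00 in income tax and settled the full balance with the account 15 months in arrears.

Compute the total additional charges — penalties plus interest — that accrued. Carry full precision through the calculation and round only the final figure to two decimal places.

Failure-to-file penalty: 7.5% × $8,439.00 = $632.93…
Failure-to-pay penalty: 15 × 1.25% × $8,439.00 = $1,582.31…
Interest (18%/yr ÷ 12 = 1.5%/month): $8,439.00 × ((1 + 0.015)^15 − 1) = $2,111.7084…
Penalties + interest = $2,215.2375 + $2,111.7084… = $4,326.95

$4,326.95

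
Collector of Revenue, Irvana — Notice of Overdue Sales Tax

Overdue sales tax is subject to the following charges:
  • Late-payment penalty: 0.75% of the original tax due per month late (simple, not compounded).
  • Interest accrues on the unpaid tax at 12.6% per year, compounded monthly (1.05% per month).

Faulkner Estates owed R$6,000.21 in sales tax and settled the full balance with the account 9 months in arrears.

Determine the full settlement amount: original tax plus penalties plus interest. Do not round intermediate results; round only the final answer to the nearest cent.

Late-payment penalty: 9 × 0.75% × R$6,000.21 = R$405.01…
Interest: R$6,000.21 × ((1 + 0.0105)^9 − 1) = R$6,000.21 × 0.0985678… = R$591.4274…
Total = R$6,000.21 + R$405.0142… + R$591.4274… = R$6,996.65

R$6,996.65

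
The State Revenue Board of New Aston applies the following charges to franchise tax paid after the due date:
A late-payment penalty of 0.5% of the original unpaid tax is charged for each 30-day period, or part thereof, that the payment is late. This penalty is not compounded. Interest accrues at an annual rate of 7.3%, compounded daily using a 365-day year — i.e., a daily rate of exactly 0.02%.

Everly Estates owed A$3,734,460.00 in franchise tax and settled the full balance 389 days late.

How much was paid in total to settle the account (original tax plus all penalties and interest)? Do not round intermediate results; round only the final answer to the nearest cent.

Penalty periods: ⌈389/30⌉ = 13; penalty = 13 × 0.5% × A$3,734,460.00 = A$242,739.90
Interest: A$3,734,460.00 × ((1 + 0.0002)^389 − 1) = A$3,734,460.00 × 0.08089805… = A$302,110.5223…
Total = A$3,734,460.00 + A$242,739.9000 + A$302,110.5223… = A$4,279,310.42

A$4,279,310.42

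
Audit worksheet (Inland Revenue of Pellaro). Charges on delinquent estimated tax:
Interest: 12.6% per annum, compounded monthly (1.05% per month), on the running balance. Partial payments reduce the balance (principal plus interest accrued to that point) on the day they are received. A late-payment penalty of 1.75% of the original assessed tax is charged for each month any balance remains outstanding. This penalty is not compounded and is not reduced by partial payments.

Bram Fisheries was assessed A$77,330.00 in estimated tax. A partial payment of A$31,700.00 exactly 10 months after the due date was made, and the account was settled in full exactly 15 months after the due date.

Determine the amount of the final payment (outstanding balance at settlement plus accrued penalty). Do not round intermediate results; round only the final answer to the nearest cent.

A$77,346.27

Balance at month 10: A$77,330.0000 × (1 + 0.0105)^10 = A$85,844.2457…
After A$31,700.00 payment: A$85,844.2457… − A$31,700.00 = A$54,144.2457…
Balance at month 15: A$54,144.2457… × (1 + 0.0105)^5 = A$57,047.1427…
Penalty: 15 × 1.75% × A$77,330.00 = A$20,299.13…
Final settlement = outstanding balance + penalty = A$57,047.1427… + A$20,299.13… = A$77,346.27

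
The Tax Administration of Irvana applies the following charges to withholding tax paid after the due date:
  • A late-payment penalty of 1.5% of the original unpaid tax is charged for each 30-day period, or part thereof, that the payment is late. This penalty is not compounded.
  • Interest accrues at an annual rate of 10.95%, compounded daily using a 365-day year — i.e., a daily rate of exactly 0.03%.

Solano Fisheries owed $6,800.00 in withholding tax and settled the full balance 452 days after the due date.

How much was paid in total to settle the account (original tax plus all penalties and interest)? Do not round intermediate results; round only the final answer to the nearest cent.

Penalty periods: ⌈452/30⌉ = 16; penalty = 16 × 1.5% × $6,800.00 = $1,632.00
Interest: $6,800.00 × ((1 + 0.0003)^452 − 1) = $6,800.00 × 0.14520042… = $987.3629…
Total = $6,800.00 + $1,632.0000 + $987.3629… = $9,419.36

$9,419.36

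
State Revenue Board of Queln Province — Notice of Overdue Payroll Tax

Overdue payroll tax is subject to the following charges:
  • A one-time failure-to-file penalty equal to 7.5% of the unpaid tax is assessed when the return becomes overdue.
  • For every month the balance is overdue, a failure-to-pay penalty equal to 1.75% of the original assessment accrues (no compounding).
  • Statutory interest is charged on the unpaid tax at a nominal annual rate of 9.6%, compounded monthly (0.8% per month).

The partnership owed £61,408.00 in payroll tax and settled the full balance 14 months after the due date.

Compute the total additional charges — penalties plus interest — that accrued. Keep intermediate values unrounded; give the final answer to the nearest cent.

Failure-to-file penalty: 7.5% × £61,408.00 = £4,605.60
Failure-to-pay penalty: 14 × 1.75% × £61,408.00 = £15,044.96
Interest: £61,408.00 × ((1 + 0.008)^14 − 1) = £61,408.00 × 0.1180145… = £7,247.0365…
Penalties + interest = £19,650.5600 + £7,247.0365… = £26,897.60

£26,897.60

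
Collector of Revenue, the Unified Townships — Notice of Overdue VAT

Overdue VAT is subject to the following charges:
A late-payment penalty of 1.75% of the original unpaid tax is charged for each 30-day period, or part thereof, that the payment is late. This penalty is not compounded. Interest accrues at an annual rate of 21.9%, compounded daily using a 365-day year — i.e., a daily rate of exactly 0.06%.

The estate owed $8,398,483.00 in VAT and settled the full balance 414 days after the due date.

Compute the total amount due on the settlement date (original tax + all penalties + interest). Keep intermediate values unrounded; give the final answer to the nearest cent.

Penalty periods: ⌈414/30⌉ = 14; penalty = 14 × 1.75% × $8,398,483.00 = $2,057,628.34…
Interest: $8,398,483.00 × ((1 + 0.0006)^414 − 1) = $8,398,483.00 × 0.28187713… = $2,367,340.2663…
Total = $8,398,483.00 + $2,057,628.3350 + $2,367,340.2663… = $12,823,451.60

$12,823,451.60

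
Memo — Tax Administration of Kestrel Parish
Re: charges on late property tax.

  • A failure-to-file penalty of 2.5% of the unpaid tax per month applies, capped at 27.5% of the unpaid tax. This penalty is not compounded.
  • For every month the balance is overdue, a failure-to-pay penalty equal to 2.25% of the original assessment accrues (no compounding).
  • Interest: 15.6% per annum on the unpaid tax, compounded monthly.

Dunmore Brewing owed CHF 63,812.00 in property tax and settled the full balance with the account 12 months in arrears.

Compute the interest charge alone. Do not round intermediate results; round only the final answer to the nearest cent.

Interest (15.6%/yr ÷ 12 = 1.3%/month): CHF 63,812.00 × ((1 + 0.013)^12 − 1) = CHF 10,698.1951…

CHF 10,698.20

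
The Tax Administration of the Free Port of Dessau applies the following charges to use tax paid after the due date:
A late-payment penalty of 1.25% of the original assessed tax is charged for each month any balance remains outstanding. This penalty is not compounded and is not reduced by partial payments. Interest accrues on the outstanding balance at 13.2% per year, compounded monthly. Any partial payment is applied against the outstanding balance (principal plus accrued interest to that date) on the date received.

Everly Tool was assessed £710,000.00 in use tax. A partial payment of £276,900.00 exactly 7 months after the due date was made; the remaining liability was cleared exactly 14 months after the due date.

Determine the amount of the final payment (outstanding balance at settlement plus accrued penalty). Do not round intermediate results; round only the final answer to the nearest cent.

Monthly rate = 13.2% ÷ 12 = 1.1%
Balance at month 7: £710,000.0000 × (1 + 0.011)^7 = £766,507.5516…
After £276,900.00 payment: £766,507.5516… − £276,900.00 = £489,607.5516…
Balance at month 14: £489,607.5516… × (1 + 0.011)^7 = £528,574.4868…
Penalty: 14 × 1.25% × £710,000.00 = £124,250.00
Final settlement = outstanding balance + penalty = £528,574.4868… + £124,250.00 = £652,824.49

£652,824.49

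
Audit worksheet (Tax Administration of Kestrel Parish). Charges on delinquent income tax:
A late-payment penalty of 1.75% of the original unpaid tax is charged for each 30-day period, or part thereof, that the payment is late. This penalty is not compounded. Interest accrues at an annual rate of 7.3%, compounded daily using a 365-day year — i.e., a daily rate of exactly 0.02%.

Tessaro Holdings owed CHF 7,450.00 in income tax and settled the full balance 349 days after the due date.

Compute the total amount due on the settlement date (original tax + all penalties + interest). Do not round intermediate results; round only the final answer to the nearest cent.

Penalty periods: ⌈349/30⌉ = 12; penalty = 12 × 1.75% × CHF 7,450.00 = CHF 1,564.50
Interest: CHF 7,450.00 × ((1 + 0.0002)^349 − 1) = CHF 7,450.00 × 0.07228622… = CHF 538.5323…
Total = CHF 7,450.00 + CHF 1,564.5000 + CHF 538.5323… = CHF 9,553.03

CHF 9,553.03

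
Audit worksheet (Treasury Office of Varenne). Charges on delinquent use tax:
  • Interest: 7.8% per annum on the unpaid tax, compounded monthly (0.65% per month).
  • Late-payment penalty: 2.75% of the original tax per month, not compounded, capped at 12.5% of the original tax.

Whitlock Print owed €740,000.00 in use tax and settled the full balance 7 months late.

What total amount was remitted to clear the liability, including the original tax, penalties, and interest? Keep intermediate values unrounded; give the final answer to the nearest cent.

Penalty (uncapped): 7 × 2.75% × €740,000.00 = €142,450.00; cap = 12.5% × €740,000.00 = €92,500.00 → penalty = €92,500.00
Interest: €740,000.00 × ((1 + 0.0065)^7 − 1) = €740,000.00 × 0.0463969… = €34,333.7242…
Total = €740,000.00 + €92,500.0000 + €34,333.7242… = €866,833.72

€866,833.72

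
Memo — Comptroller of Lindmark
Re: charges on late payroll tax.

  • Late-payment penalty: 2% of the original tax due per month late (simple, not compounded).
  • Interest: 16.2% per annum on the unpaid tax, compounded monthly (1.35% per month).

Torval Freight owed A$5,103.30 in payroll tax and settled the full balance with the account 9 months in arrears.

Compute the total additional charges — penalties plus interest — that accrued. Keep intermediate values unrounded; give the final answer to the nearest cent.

A$1,573.20

Late-payment penalty = 2% × A$5,103.30 × 9 mo = A$918.59…
Interest: A$5,103.30 × ((1 + 0.0135)^9 − 1) = A$5,103.30 × 0.1282719… = A$654.6101…
Penalties + interest = A$918.5940 + A$654.6101… = A$1,573.20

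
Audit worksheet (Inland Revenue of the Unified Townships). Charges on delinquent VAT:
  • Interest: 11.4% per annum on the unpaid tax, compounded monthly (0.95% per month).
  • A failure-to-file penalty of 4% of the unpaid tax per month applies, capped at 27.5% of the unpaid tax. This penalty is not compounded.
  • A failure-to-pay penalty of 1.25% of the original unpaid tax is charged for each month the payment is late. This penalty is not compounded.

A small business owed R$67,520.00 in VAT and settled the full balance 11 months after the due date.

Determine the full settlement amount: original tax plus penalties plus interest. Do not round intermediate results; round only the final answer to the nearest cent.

Failure-to-file: 11 × 4% × R$67,520.00 = R$29,708.80, capped at 27.5% × R$67,520.00 = R$18,568.00
Failure-to-pay penalty = 1.25% × R$67,520.00 × 11 mo = R$9,284.00
Interest: R$67,520.00 × ((1 + 0.0095)^11 − 1) = R$67,520.00 × 0.1096079… = R$7,400.7282…
Total = R$67,520.00 + R$27,852.0000 + R$7,400.7282… = R$102,772.73

R$102,772.73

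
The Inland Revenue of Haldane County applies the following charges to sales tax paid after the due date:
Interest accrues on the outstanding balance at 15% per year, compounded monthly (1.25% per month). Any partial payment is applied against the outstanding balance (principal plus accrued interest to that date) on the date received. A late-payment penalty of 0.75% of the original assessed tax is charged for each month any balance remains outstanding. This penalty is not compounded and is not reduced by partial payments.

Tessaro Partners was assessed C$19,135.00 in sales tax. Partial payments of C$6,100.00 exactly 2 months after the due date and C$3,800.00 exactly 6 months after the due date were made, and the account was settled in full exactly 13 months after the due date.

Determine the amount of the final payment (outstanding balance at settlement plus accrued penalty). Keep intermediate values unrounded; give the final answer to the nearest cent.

Balance at month 2: C$19,135.0000 × (1 + 0.0125)^2 = C$19,616.3648…
After C$6,100.00 payment: C$19,616.3648… − C$6,100.00 = C$13,516.3648…
Balance at month 6: C$13,516.3648… × (1 + 0.0125)^4 = C$14,204.9606…
After C$3,800.00 payment: C$14,204.9606… − C$3,800.00 = C$10,404.9606…
Balance at month 13: C$10,404.9606… × (1 + 0.0125)^7 = C$11,350.2562…
Penalty: 13 × 0.75% × C$19,135.00 = C$1,865.66…
Final settlement = outstanding balance + penalty = C$11,350.2562… + C$1,865.66… = C$13,215.92

C$13,215.92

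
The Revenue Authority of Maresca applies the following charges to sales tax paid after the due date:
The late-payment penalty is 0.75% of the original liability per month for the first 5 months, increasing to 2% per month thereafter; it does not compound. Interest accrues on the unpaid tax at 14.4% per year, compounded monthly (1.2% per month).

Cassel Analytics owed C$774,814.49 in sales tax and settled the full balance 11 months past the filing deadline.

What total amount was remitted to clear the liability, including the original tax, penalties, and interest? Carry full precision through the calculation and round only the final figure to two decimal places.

Penalty, months 1–5: 5 × 0.75% × C$774,814.49 = C$29,055.54…
Penalty, months 6–11: 6 × 2% × C$774,814.49 = C$92,977.74…
Interest: C$774,814.49 × ((1 + 0.012)^11 − 1) = C$774,814.49 × 0.1402121… = C$108,638.3507…
Total = C$774,814.49 + C$122,033.2822… + C$108,638.3507… = C$1,005,486.12

C$1,005,486.12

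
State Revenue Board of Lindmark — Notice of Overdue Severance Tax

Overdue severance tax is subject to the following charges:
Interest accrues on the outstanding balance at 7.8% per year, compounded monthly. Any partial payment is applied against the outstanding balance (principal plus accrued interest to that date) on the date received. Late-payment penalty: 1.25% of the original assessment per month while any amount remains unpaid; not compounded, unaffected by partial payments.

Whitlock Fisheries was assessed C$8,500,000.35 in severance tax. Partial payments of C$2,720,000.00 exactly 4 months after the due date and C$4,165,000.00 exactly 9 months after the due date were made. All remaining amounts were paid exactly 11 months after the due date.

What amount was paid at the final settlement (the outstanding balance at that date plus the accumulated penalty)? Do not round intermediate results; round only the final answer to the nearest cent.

Monthly rate = 7.8% ÷ 12 = 0.65%
Balance at month 4: C$8,500,000.3500 × (1 + 0.0065)^4 = C$8,723,164.4616…
After C$2,720,000.00 payment: C$8,723,164.4616… − C$2,720,000.00 = C$6,003,164.4616…
Balance at month 9: C$6,003,164.4616… × (1 + 0.0065)^5 = C$6,200,820.1834…
After C$4,165,000.00 payment: C$6,200,820.1834… − C$4,165,000.00 = C$2,035,820.1834…
Balance at month 11: C$2,035,820.1834… × (1 + 0.0065)^2 = C$2,062,371.8592…
Penalty: 11 × 1.25% × C$8,500,000.35 = C$1,168,750.05…
Final settlement = outstanding balance + penalty = C$2,062,371.8592… + C$1,168,750.05… = C$3,231,121.91

C$3,231,121.91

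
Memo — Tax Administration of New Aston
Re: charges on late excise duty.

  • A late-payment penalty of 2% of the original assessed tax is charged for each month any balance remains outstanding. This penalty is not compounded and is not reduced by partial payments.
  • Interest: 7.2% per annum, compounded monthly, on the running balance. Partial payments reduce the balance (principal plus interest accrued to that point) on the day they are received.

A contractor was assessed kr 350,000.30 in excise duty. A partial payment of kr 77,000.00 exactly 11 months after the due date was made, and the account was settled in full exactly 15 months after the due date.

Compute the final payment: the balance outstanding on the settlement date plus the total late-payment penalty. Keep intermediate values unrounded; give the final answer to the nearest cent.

kr 408,993.74

Monthly rate = 7.2% ÷ 12 = 0.6%
Balance at month 11: kr 350,000.3000 × (1 + 0.006)^11 = kr 373,805.9454…
After kr 77,000.00 payment: kr 373,805.9454… − kr 77,000.00 = kr 296,805.9454…
Balance at month 15: kr 296,805.9454… × (1 + 0.006)^4 = kr 303,993.6550…
Penalty: 15 × 2% × kr 350,000.30 = kr 105,000.09
Final settlement = outstanding balance + penalty = kr 303,993.6550… + kr 105,000.09 = kr 408,993.74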